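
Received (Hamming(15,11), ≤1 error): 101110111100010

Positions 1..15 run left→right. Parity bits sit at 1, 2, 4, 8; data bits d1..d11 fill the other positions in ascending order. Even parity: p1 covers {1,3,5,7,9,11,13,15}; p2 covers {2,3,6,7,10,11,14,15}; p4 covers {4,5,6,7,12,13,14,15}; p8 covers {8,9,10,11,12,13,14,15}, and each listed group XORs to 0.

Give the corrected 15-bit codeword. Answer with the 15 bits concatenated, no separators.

s1 (pos 1,3,5,7,9,11,13,15): 1⊕1⊕1⊕1⊕1⊕0⊕0⊕0 = 1
s2 (pos 2,3,6,7,10,11,14,15): 0⊕1⊕0⊕1⊕1⊕0⊕1⊕0 = 0
s4 (pos 4,5,6,7,12,13,14,15): 1⊕1⊕0⊕1⊕0⊕0⊕1⊕0 = 0
s8 (pos 8,9,10,11,12,13,14,15): 1⊕1⊕1⊕0⊕0⊕0⊕1⊕0 = 0
Syndrome s8…s1 = 0001 → error at position 1.
Flip position 1: 101110111100010 → 001110111100010

001110111100010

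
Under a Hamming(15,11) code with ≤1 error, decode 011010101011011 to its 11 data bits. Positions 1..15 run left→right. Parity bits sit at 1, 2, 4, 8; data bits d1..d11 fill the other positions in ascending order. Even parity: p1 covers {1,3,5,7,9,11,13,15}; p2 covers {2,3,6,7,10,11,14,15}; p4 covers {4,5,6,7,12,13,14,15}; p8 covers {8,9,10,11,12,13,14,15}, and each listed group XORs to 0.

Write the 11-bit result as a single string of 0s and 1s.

11011010011

s1 (pos 1,3,5,7,9,11,13,15): 0⊕1⊕1⊕1⊕1⊕1⊕0⊕1 = 0
s2 (pos 2,3,6,7,10,11,14,15): 1⊕1⊕0⊕1⊕0⊕1⊕1⊕1 = 0
s4 (pos 4,5,6,7,12,13,14,15): 0⊕1⊕0⊕1⊕1⊕0⊕1⊕1 = 1
s8 (pos 8,9,10,11,12,13,14,15): 0⊕1⊕0⊕1⊕1⊕0⊕1⊕1 = 1
Syndrome s8…s1 = 1100 → error at position 12.
Flip position 12: 011010101011011 → 011010101010011
Read data bits from positions 3,5,6,7,9,10,11,12,13,14,15: 11011010011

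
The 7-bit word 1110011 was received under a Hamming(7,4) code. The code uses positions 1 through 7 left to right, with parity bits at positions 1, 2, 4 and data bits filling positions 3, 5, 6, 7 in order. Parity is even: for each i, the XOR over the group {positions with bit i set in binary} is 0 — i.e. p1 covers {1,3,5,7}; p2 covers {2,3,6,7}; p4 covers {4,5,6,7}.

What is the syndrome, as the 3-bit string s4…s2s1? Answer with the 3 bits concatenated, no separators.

s1 (pos 1,3,5,7): 1⊕1⊕0⊕1 = 1
s2 (pos 2,3,6,7): 1⊕1⊕1⊕1 = 0
s4 (pos 4,5,6,7): 0⊕0⊕1⊕1 = 0
Syndrome s4…s1 = 001 → error at position 1.

001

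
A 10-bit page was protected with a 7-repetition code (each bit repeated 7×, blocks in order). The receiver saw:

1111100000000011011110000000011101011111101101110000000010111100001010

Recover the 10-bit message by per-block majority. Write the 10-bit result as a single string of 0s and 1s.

1010111010

Block 1 (1111100): 5 ones → 1
Block 2 (0000000): 0 ones → 0
Block 3 (1101111): 6 ones → 1
Block 4 (0000000): 0 ones → 0
Block 5 (0111010): 4 ones → 1
Block 6 (1111110): 6 ones → 1
Block 7 (1101110): 5 ones → 1
Block 8 (0000000): 0 ones → 0
Block 9 (1011110): 5 ones → 1
Block 10 (0001010): 2 ones → 0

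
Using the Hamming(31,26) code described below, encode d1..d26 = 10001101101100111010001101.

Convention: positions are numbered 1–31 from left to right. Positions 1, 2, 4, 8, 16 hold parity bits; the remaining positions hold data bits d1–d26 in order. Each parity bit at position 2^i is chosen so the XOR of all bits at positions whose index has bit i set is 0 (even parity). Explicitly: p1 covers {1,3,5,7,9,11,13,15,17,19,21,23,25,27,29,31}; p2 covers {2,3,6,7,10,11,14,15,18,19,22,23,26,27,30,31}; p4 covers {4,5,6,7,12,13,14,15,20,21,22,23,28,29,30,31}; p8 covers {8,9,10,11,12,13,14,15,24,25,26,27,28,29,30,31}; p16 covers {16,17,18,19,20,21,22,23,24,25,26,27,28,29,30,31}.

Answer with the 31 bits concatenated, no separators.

0111000111011010100111010001101

Place data at non-parity positions: p1 p2 1 p4 0 0 0 p8 1 1 0 1 1 0 1 p16 1 0 0 1 1 1 0 1 0 0 0 1 1 0 1
p1 (pos 1,3,5,7,9,11,13,15,17,19,21,23,25,27,29,31): XOR of data positions = 1⊕0⊕0⊕1⊕0⊕1⊕1⊕1⊕0⊕1⊕0⊕0⊕0⊕1⊕1 = 0
p2 (pos 2,3,6,7,10,11,14,15,18,19,22,23,26,27,30,31): XOR of data positions = 1⊕0⊕0⊕1⊕0⊕0⊕1⊕0⊕0⊕1⊕0⊕0⊕0⊕0⊕1 = 1
p4 (pos 4,5,6,7,12,13,14,15,20,21,22,23,28,29,30,31): XOR of data positions = 0⊕0⊕0⊕1⊕1⊕0⊕1⊕1⊕1⊕1⊕0⊕1⊕1⊕0⊕1 = 1
p8 (pos 8,9,10,11,12,13,14,15,24,25,26,27,28,29,30,31): XOR of data positions = 1⊕1⊕0⊕1⊕1⊕0⊕1⊕1⊕0⊕0⊕0⊕1⊕1⊕0⊕1 = 1
p16 (pos 16,17,18,19,20,21,22,23,24,25,26,27,28,29,30,31): XOR of data positions = 1⊕0⊕0⊕1⊕1⊕1⊕0⊕1⊕0⊕0⊕0⊕1⊕1⊕0⊕1 = 0
Codeword: 0111000111011010100111010001101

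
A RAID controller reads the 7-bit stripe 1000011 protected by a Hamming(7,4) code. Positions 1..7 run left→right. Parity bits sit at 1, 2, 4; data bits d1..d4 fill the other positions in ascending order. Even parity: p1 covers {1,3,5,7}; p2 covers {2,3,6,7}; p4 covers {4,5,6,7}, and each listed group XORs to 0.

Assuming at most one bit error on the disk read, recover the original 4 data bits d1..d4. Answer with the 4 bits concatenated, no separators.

s1 (pos 1,3,5,7): 1⊕0⊕0⊕1 = 0
s2 (pos 2,3,6,7): 0⊕0⊕1⊕1 = 0
s4 (pos 4,5,6,7): 0⊕0⊕1⊕1 = 0
Syndrome s4…s1 = 000 → no error.
Read data bits from positions 3,5,6,7: 0011

0011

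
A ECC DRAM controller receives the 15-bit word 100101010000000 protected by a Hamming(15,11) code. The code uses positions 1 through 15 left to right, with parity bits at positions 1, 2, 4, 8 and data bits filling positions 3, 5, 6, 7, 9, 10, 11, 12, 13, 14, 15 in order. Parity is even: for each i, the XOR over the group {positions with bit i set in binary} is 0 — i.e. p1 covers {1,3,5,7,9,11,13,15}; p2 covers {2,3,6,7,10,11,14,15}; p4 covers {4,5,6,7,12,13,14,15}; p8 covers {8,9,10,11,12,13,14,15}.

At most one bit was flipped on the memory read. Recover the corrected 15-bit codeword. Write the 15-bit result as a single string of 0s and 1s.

s1 (pos 1,3,5,7,9,11,13,15): 1⊕0⊕0⊕0⊕0⊕0⊕0⊕0 = 1
s2 (pos 2,3,6,7,10,11,14,15): 0⊕0⊕1⊕0⊕0⊕0⊕0⊕0 = 1
s4 (pos 4,5,6,7,12,13,14,15): 1⊕0⊕1⊕0⊕0⊕0⊕0⊕0 = 0
s8 (pos 8,9,10,11,12,13,14,15): 1⊕0⊕0⊕0⊕0⊕0⊕0⊕0 = 1
Syndrome s8…s1 = 1011 → error at position 11.
Flip position 11: 100101010000000 → 100101010010000

100101010010000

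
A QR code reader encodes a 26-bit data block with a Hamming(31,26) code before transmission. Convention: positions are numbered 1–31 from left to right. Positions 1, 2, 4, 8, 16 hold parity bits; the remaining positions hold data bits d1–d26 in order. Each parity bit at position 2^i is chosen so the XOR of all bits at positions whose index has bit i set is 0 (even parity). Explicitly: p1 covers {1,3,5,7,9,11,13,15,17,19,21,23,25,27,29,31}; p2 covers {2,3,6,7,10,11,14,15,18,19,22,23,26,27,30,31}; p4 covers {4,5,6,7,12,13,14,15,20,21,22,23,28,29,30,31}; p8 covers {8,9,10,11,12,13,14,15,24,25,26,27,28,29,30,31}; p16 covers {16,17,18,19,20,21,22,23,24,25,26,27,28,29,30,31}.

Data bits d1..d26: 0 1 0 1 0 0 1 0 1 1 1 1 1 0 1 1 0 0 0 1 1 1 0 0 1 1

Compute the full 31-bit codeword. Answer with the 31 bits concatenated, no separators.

0101101100101111110110001110011

Place data at non-parity positions: p1 p2 0 p4 1 0 1 p8 0 0 1 0 1 1 1 p16 1 1 0 1 1 0 0 0 1 1 1 0 0 1 1
p1 (pos 1,3,5,7,9,11,13,15,17,19,21,23,25,27,29,31): XOR of data positions = 0⊕1⊕1⊕0⊕1⊕1⊕1⊕1⊕0⊕1⊕0⊕1⊕1⊕0⊕1 = 0
p2 (pos 2,3,6,7,10,11,14,15,18,19,22,23,26,27,30,31): XOR of data positions = 0⊕0⊕1⊕0⊕1⊕1⊕1⊕1⊕0⊕0⊕0⊕1⊕1⊕1⊕1 = 1
p4 (pos 4,5,6,7,12,13,14,15,20,21,22,23,28,29,30,31): XOR of data positions = 1⊕0⊕1⊕0⊕1⊕1⊕1⊕1⊕1⊕0⊕0⊕0⊕0⊕1⊕1 = 1
p8 (pos 8,9,10,11,12,13,14,15,24,25,26,27,28,29,30,31): XOR of data positions = 0⊕0⊕1⊕0⊕1⊕1⊕1⊕0⊕1⊕1⊕1⊕0⊕0⊕1⊕1 = 1
p16 (pos 16,17,18,19,20,21,22,23,24,25,26,27,28,29,30,31): XOR of data positions = 1⊕1⊕0⊕1⊕1⊕0⊕0⊕0⊕1⊕1⊕1⊕0⊕0⊕1⊕1 = 1
Codeword: 0101101100101111110110001110011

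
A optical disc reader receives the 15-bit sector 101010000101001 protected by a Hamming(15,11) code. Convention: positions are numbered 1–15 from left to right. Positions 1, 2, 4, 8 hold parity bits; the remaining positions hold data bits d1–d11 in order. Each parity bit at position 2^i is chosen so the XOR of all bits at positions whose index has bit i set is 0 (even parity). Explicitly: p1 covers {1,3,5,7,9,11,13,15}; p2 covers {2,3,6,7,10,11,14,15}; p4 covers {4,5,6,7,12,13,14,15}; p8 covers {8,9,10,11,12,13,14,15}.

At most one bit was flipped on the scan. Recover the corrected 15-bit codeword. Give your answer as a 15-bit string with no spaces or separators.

101010000101011

s1 (pos 1,3,5,7,9,11,13,15): 1⊕1⊕1⊕0⊕0⊕0⊕0⊕1 = 0
s2 (pos 2,3,6,7,10,11,14,15): 0⊕1⊕0⊕0⊕1⊕0⊕0⊕1 = 1
s4 (pos 4,5,6,7,12,13,14,15): 0⊕1⊕0⊕0⊕1⊕0⊕0⊕1 = 1
s8 (pos 8,9,10,11,12,13,14,15): 0⊕0⊕1⊕0⊕1⊕0⊕0⊕1 = 1
Syndrome s8…s1 = 1110 → error at position 14.
Flip position 14: 101010000101001 → 101010000101011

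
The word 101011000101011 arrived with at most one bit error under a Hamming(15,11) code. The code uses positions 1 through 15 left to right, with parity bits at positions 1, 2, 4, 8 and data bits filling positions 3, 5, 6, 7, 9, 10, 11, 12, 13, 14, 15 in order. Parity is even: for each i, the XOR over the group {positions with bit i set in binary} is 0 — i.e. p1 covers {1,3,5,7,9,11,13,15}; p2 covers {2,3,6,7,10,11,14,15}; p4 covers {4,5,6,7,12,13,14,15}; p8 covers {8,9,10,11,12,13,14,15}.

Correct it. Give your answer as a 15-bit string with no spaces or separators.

s1 (pos 1,3,5,7,9,11,13,15): 1⊕1⊕1⊕0⊕0⊕0⊕0⊕1 = 0
s2 (pos 2,3,6,7,10,11,14,15): 0⊕1⊕1⊕0⊕1⊕0⊕1⊕1 = 1
s4 (pos 4,5,6,7,12,13,14,15): 0⊕1⊕1⊕0⊕1⊕0⊕1⊕1 = 1
s8 (pos 8,9,10,11,12,13,14,15): 0⊕0⊕1⊕0⊕1⊕0⊕1⊕1 = 0
Syndrome s8…s1 = 0110 → error at position 6.
Flip position 6: 101011000101011 → 101010000101011

101010000101011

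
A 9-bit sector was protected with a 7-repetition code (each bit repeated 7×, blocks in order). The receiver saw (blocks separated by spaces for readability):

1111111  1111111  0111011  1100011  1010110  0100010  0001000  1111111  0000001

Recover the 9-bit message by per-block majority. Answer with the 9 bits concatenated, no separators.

111110010

Block 1 (1111111): 7 ones → 1
Block 2 (1111111): 7 ones → 1
Block 3 (0111011): 5 ones → 1
Block 4 (1100011): 4 ones → 1
Block 5 (1010110): 4 ones → 1
Block 6 (0100010): 2 ones → 0
Block 7 (0001000): 1 one → 0
Block 8 (1111111): 7 ones → 1
Block 9 (0000001): 1 one → 0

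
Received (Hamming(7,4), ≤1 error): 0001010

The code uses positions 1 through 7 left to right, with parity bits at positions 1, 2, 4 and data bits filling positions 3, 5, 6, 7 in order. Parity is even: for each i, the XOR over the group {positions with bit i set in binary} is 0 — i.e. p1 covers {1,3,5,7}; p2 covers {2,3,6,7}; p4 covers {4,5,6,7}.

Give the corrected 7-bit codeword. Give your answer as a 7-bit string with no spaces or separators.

s1 (pos 1,3,5,7): 0⊕0⊕0⊕0 = 0
s2 (pos 2,3,6,7): 0⊕0⊕1⊕0 = 1
s4 (pos 4,5,6,7): 1⊕0⊕1⊕0 = 0
Syndrome s4…s1 = 010 → error at position 2.
Flip position 2: 0001010 → 0101010

0101010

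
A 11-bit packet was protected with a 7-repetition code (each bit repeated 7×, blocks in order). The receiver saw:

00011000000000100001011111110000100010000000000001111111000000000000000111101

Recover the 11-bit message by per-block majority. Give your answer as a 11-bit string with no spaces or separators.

00010001001

Block 1 (0001100): 2 ones → 0
Block 2 (0000000): 0 ones → 0
Block 3 (1000010): 2 ones → 0
Block 4 (1111111): 7 ones → 1
Block 5 (0000100): 1 one → 0
Block 6 (0100000): 1 one → 0
Block 7 (0000000): 0 ones → 0
Block 8 (1111111): 7 ones → 1
Block 9 (0000000): 0 ones → 0
Block 10 (0000000): 0 ones → 0
Block 11 (0111101): 5 ones → 1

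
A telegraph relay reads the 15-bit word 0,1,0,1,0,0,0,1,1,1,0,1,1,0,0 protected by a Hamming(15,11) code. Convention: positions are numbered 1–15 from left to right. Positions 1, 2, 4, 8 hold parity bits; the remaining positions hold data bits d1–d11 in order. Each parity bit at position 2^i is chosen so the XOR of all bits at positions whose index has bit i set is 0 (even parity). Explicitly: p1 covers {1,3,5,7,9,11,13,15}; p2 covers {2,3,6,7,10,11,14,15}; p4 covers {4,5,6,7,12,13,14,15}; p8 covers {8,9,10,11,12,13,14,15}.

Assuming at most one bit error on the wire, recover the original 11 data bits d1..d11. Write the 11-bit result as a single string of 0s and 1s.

00001100100

s1 (pos 1,3,5,7,9,11,13,15): 0⊕0⊕0⊕0⊕1⊕0⊕1⊕0 = 0
s2 (pos 2,3,6,7,10,11,14,15): 1⊕0⊕0⊕0⊕1⊕0⊕0⊕0 = 0
s4 (pos 4,5,6,7,12,13,14,15): 1⊕0⊕0⊕0⊕1⊕1⊕0⊕0 = 1
s8 (pos 8,9,10,11,12,13,14,15): 1⊕1⊕1⊕0⊕1⊕1⊕0⊕0 = 1
Syndrome s8…s1 = 1100 → error at position 12.
Flip position 12: 010100011101100 → 010100011100100
Read data bits from positions 3,5,6,7,9,10,11,12,13,14,15: 00001100100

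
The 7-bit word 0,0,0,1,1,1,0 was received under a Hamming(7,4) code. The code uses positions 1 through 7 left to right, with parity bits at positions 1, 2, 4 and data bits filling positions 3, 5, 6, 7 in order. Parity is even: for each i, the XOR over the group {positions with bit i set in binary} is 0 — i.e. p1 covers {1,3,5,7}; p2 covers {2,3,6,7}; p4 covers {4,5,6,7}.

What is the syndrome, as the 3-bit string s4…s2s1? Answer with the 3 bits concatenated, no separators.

111

s1 (pos 1,3,5,7): 0⊕0⊕1⊕0 = 1
s2 (pos 2,3,6,7): 0⊕0⊕1⊕0 = 1
s4 (pos 4,5,6,7): 1⊕1⊕1⊕0 = 1
Syndrome s4…s1 = 111 → error at position 7.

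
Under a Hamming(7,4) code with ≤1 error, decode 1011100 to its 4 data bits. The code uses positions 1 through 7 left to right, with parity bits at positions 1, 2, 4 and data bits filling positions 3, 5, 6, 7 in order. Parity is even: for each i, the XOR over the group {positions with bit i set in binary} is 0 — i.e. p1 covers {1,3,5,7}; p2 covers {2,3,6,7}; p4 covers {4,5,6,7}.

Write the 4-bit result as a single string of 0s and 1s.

0100

s1 (pos 1,3,5,7): 1⊕1⊕1⊕0 = 1
s2 (pos 2,3,6,7): 0⊕1⊕0⊕0 = 1
s4 (pos 4,5,6,7): 1⊕1⊕0⊕0 = 0
Syndrome s4…s1 = 011 → error at position 3.
Flip position 3: 1011100 → 1001100
Read data bits from positions 3,5,6,7: 0100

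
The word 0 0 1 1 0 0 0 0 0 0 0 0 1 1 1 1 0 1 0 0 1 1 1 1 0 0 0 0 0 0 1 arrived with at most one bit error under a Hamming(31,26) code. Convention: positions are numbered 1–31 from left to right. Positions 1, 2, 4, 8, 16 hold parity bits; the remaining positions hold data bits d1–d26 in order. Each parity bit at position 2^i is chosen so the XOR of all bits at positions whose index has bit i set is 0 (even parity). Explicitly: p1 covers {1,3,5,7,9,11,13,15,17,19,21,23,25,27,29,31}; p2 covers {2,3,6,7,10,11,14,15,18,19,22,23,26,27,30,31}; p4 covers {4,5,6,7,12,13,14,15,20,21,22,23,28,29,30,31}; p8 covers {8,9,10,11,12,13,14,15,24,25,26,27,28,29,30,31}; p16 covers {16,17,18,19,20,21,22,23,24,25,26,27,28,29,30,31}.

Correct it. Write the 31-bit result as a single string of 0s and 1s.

s1 (pos 1,3,5,7,9,11,13,15,17,19,21,23,25,27,29,31): 0⊕1⊕0⊕0⊕0⊕0⊕1⊕1⊕0⊕0⊕1⊕1⊕0⊕0⊕0⊕1 = 0
s2 (pos 2,3,6,7,10,11,14,15,18,19,22,23,26,27,30,31): 0⊕1⊕0⊕0⊕0⊕0⊕1⊕1⊕1⊕0⊕1⊕1⊕0⊕0⊕0⊕1 = 1
s4 (pos 4,5,6,7,12,13,14,15,20,21,22,23,28,29,30,31): 1⊕0⊕0⊕0⊕0⊕1⊕1⊕1⊕0⊕1⊕1⊕1⊕0⊕0⊕0⊕1 = 0
s8 (pos 8,9,10,11,12,13,14,15,24,25,26,27,28,29,30,31): 0⊕0⊕0⊕0⊕0⊕1⊕1⊕1⊕1⊕0⊕0⊕0⊕0⊕0⊕0⊕1 = 1
s16 (pos 16,17,18,19,20,21,22,23,24,25,26,27,28,29,30,31): 1⊕0⊕1⊕0⊕0⊕1⊕1⊕1⊕1⊕0⊕0⊕0⊕0⊕0⊕0⊕1 = 1
Syndrome s16…s1 = 11010 → error at position 26.
Flip position 26: 0011000000001111010011110000001 → 0011000000001111010011110100001

0011000000001111010011110100001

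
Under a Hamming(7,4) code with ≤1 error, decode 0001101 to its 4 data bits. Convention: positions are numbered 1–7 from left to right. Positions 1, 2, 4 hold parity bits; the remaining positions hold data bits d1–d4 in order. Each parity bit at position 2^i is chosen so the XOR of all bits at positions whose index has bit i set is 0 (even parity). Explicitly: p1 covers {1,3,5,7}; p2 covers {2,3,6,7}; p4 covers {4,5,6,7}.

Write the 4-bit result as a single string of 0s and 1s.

0111

s1 (pos 1,3,5,7): 0⊕0⊕1⊕1 = 0
s2 (pos 2,3,6,7): 0⊕0⊕0⊕1 = 1
s4 (pos 4,5,6,7): 1⊕1⊕0⊕1 = 1
Syndrome s4…s1 = 110 → error at position 6.
Flip position 6: 0001101 → 0001111
Read data bits from positions 3,5,6,7: 0111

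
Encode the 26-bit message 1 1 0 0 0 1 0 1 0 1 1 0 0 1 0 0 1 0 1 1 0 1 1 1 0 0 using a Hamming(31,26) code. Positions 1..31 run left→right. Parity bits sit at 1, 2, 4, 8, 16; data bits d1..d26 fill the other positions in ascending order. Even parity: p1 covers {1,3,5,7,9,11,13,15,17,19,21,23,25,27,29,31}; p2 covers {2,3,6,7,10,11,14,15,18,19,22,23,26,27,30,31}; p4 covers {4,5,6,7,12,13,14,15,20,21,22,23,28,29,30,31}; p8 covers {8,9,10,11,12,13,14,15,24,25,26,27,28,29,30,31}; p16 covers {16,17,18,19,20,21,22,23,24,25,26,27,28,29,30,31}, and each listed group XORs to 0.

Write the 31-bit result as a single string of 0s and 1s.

Place data at non-parity positions: p1 p2 1 p4 1 0 0 p8 0 1 0 1 0 1 1 p16 0 0 1 0 0 1 0 1 1 0 1 1 1 0 0
p1 (pos 1,3,5,7,9,11,13,15,17,19,21,23,25,27,29,31): XOR of data positions = 1⊕1⊕0⊕0⊕0⊕0⊕1⊕0⊕1⊕0⊕0⊕1⊕1⊕1⊕0 = 1
p2 (pos 2,3,6,7,10,11,14,15,18,19,22,23,26,27,30,31): XOR of data positions = 1⊕0⊕0⊕1⊕0⊕1⊕1⊕0⊕1⊕1⊕0⊕0⊕1⊕0⊕0 = 1
p4 (pos 4,5,6,7,12,13,14,15,20,21,22,23,28,29,30,31): XOR of data positions = 1⊕0⊕0⊕1⊕0⊕1⊕1⊕0⊕0⊕1⊕0⊕1⊕1⊕0⊕0 = 1
p8 (pos 8,9,10,11,12,13,14,15,24,25,26,27,28,29,30,31): XOR of data positions = 0⊕1⊕0⊕1⊕0⊕1⊕1⊕1⊕1⊕0⊕1⊕1⊕1⊕0⊕0 = 1
p16 (pos 16,17,18,19,20,21,22,23,24,25,26,27,28,29,30,31): XOR of data positions = 0⊕0⊕1⊕0⊕0⊕1⊕0⊕1⊕1⊕0⊕1⊕1⊕1⊕0⊕0 = 1
Codeword: 1111100101010111001001011011100

1111100101010111001001011011100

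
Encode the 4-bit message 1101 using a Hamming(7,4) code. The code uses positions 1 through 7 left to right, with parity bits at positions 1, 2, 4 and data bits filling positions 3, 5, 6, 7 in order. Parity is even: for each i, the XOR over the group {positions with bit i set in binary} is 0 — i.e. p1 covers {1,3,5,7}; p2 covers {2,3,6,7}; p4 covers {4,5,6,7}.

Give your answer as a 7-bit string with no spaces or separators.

1010101

Place data at non-parity positions: p1 p2 1 p4 1 0 1
p1 (pos 1,3,5,7): XOR of data positions = 1⊕1⊕1 = 1
p2 (pos 2,3,6,7): XOR of data positions = 1⊕0⊕1 = 0
p4 (pos 4,5,6,7): XOR of data positions = 1⊕0⊕1 = 0
Codeword: 1010101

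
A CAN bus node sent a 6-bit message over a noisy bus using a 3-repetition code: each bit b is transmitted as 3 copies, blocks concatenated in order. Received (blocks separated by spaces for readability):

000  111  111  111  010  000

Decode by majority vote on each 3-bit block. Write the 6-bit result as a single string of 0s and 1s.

Block 1 (000): 0 ones → 0
Block 2 (111): 3 ones → 1
Block 3 (111): 3 ones → 1
Block 4 (111): 3 ones → 1
Block 5 (010): 1 one → 0
Block 6 (000): 0 ones → 0

011100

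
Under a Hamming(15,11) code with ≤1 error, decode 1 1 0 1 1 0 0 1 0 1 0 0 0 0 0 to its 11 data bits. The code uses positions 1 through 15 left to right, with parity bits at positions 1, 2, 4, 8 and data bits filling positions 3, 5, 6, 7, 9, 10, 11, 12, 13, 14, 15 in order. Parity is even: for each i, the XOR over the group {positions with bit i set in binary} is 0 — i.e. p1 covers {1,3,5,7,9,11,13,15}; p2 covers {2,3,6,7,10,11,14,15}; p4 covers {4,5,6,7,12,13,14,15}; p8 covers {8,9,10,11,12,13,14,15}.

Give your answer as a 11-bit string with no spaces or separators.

01000100000

s1 (pos 1,3,5,7,9,11,13,15): 1⊕0⊕1⊕0⊕0⊕0⊕0⊕0 = 0
s2 (pos 2,3,6,7,10,11,14,15): 1⊕0⊕0⊕0⊕1⊕0⊕0⊕0 = 0
s4 (pos 4,5,6,7,12,13,14,15): 1⊕1⊕0⊕0⊕0⊕0⊕0⊕0 = 0
s8 (pos 8,9,10,11,12,13,14,15): 1⊕0⊕1⊕0⊕0⊕0⊕0⊕0 = 0
Syndrome s8…s1 = 0000 → no error.
Read data bits from positions 3,5,6,7,9,10,11,12,13,14,15: 01000100000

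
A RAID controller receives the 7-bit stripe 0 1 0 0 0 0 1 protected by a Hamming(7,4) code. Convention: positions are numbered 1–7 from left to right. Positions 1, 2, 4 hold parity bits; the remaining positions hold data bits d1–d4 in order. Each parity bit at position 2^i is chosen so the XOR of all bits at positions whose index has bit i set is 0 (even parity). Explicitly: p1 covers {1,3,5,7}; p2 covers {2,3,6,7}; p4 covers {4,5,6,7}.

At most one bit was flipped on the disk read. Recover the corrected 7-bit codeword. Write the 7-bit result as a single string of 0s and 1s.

s1 (pos 1,3,5,7): 0⊕0⊕0⊕1 = 1
s2 (pos 2,3,6,7): 1⊕0⊕0⊕1 = 0
s4 (pos 4,5,6,7): 0⊕0⊕0⊕1 = 1
Syndrome s4…s1 = 101 → error at position 5.
Flip position 5: 0100001 → 0100101

0100101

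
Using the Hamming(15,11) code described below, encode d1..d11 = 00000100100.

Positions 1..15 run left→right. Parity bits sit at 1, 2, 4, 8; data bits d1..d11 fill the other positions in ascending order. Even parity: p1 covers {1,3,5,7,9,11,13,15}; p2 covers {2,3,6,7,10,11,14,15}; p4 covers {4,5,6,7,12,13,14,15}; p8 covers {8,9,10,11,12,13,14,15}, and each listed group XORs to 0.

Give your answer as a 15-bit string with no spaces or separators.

110100000100100

Place data at non-parity positions: p1 p2 0 p4 0 0 0 p8 0 1 0 0 1 0 0
p1 (pos 1,3,5,7,9,11,13,15): XOR of data positions = 0⊕0⊕0⊕0⊕0⊕1⊕0 = 1
p2 (pos 2,3,6,7,10,11,14,15): XOR of data positions = 0⊕0⊕0⊕1⊕0⊕0⊕0 = 1
p4 (pos 4,5,6,7,12,13,14,15): XOR of data positions = 0⊕0⊕0⊕0⊕1⊕0⊕0 = 1
p8 (pos 8,9,10,11,12,13,14,15): XOR of data positions = 0⊕1⊕0⊕0⊕1⊕0⊕0 = 0
Codeword: 110100000100100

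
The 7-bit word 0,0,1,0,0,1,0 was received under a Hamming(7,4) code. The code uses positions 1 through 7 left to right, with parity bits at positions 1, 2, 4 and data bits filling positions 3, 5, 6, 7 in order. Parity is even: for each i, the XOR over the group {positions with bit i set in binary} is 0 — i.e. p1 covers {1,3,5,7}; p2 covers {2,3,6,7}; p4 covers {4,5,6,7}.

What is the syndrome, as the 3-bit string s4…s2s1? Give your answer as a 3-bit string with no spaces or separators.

s1 (pos 1,3,5,7): 0⊕1⊕0⊕0 = 1
s2 (pos 2,3,6,7): 0⊕1⊕1⊕0 = 0
s4 (pos 4,5,6,7): 0⊕0⊕1⊕0 = 1
Syndrome s4…s1 = 101 → error at position 5.

101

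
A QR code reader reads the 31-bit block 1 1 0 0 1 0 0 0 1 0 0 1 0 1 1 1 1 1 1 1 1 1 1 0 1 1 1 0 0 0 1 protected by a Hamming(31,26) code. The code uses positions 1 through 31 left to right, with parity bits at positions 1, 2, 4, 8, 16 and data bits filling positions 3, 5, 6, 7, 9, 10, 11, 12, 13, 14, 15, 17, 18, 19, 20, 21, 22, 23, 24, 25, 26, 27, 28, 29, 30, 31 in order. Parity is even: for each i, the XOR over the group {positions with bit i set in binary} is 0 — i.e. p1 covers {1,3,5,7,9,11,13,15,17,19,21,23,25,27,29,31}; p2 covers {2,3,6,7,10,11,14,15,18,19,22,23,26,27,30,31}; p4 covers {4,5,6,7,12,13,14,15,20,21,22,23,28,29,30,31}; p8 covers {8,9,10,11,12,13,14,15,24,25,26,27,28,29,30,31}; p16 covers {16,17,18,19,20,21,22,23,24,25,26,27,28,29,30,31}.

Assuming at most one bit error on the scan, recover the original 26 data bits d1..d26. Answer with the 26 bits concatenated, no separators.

00001001011111111101110001

s1 (pos 1,3,5,7,9,11,13,15,17,19,21,23,25,27,29,31): 1⊕0⊕1⊕0⊕1⊕0⊕0⊕1⊕1⊕1⊕1⊕1⊕1⊕1⊕0⊕1 = 1
s2 (pos 2,3,6,7,10,11,14,15,18,19,22,23,26,27,30,31): 1⊕0⊕0⊕0⊕0⊕0⊕1⊕1⊕1⊕1⊕1⊕1⊕1⊕1⊕0⊕1 = 0
s4 (pos 4,5,6,7,12,13,14,15,20,21,22,23,28,29,30,31): 0⊕1⊕0⊕0⊕1⊕0⊕1⊕1⊕1⊕1⊕1⊕1⊕0⊕0⊕0⊕1 = 1
s8 (pos 8,9,10,11,12,13,14,15,24,25,26,27,28,29,30,31): 0⊕1⊕0⊕0⊕1⊕0⊕1⊕1⊕0⊕1⊕1⊕1⊕0⊕0⊕0⊕1 = 0
s16 (pos 16,17,18,19,20,21,22,23,24,25,26,27,28,29,30,31): 1⊕1⊕1⊕1⊕1⊕1⊕1⊕1⊕0⊕1⊕1⊕1⊕0⊕0⊕0⊕1 = 0
Syndrome s16…s1 = 00101 → error at position 5.
Flip position 5: 1100100010010111111111101110001 → 1100000010010111111111101110001
Read data bits from positions 3,5,6,7,9,10,11,12,13,14,15,17,18,19,20,21,22,23,24,25,26,27,28,29,30,31: 00001001011111111101110001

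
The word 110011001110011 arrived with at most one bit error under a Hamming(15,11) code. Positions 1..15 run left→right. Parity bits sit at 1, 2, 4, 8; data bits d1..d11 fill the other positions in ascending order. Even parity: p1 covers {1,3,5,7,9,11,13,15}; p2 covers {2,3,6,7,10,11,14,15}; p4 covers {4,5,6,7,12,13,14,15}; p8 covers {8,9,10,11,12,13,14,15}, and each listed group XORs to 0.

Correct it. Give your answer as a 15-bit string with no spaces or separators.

s1 (pos 1,3,5,7,9,11,13,15): 1⊕0⊕1⊕0⊕1⊕1⊕0⊕1 = 1
s2 (pos 2,3,6,7,10,11,14,15): 1⊕0⊕1⊕0⊕1⊕1⊕1⊕1 = 0
s4 (pos 4,5,6,7,12,13,14,15): 0⊕1⊕1⊕0⊕0⊕0⊕1⊕1 = 0
s8 (pos 8,9,10,11,12,13,14,15): 0⊕1⊕1⊕1⊕0⊕0⊕1⊕1 = 1
Syndrome s8…s1 = 1001 → error at position 9.
Flip position 9: 110011001110011 → 110011000110011

110011000110011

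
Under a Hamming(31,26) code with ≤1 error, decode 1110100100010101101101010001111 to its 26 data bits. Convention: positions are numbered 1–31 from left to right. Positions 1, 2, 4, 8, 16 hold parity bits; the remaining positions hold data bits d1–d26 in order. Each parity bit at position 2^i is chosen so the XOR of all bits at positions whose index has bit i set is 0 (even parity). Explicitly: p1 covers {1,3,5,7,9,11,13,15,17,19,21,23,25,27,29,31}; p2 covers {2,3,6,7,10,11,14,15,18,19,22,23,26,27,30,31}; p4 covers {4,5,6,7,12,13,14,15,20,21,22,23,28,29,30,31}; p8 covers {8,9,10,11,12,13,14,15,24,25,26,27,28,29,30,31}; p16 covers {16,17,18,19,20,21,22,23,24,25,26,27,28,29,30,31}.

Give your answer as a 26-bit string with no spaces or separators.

11010001010101101010001111

s1 (pos 1,3,5,7,9,11,13,15,17,19,21,23,25,27,29,31): 1⊕1⊕1⊕0⊕0⊕0⊕0⊕0⊕1⊕1⊕0⊕0⊕0⊕0⊕1⊕1 = 1
s2 (pos 2,3,6,7,10,11,14,15,18,19,22,23,26,27,30,31): 1⊕1⊕0⊕0⊕0⊕0⊕1⊕0⊕0⊕1⊕1⊕0⊕0⊕0⊕1⊕1 = 1
s4 (pos 4,5,6,7,12,13,14,15,20,21,22,23,28,29,30,31): 0⊕1⊕0⊕0⊕1⊕0⊕1⊕0⊕1⊕0⊕1⊕0⊕1⊕1⊕1⊕1 = 1
s8 (pos 8,9,10,11,12,13,14,15,24,25,26,27,28,29,30,31): 1⊕0⊕0⊕0⊕1⊕0⊕1⊕0⊕1⊕0⊕0⊕0⊕1⊕1⊕1⊕1 = 0
s16 (pos 16,17,18,19,20,21,22,23,24,25,26,27,28,29,30,31): 1⊕1⊕0⊕1⊕1⊕0⊕1⊕0⊕1⊕0⊕0⊕0⊕1⊕1⊕1⊕1 = 0
Syndrome s16…s1 = 00111 → error at position 7.
Flip position 7: 1110100100010101101101010001111 → 1110101100010101101101010001111
Read data bits from positions 3,5,6,7,9,10,11,12,13,14,15,17,18,19,20,21,22,23,24,25,26,27,28,29,30,31: 11010001010101101010001111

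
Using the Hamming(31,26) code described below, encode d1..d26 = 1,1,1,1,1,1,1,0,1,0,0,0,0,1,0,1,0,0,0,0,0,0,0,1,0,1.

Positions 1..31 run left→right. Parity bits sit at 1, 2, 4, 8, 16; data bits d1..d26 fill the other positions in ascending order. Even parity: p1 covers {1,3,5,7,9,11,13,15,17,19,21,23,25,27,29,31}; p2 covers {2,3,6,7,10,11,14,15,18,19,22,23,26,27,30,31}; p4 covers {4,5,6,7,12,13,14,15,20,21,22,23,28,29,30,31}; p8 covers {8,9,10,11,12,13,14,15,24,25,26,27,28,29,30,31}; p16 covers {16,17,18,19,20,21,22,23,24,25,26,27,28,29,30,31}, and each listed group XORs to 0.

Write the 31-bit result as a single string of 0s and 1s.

Place data at non-parity positions: p1 p2 1 p4 1 1 1 p8 1 1 1 0 1 0 0 p16 0 0 1 0 1 0 0 0 0 0 0 0 1 0 1
p1 (pos 1,3,5,7,9,11,13,15,17,19,21,23,25,27,29,31): XOR of data positions = 1⊕1⊕1⊕1⊕1⊕1⊕0⊕0⊕1⊕1⊕0⊕0⊕0⊕1⊕1 = 0
p2 (pos 2,3,6,7,10,11,14,15,18,19,22,23,26,27,30,31): XOR of data positions = 1⊕1⊕1⊕1⊕1⊕0⊕0⊕0⊕1⊕0⊕0⊕0⊕0⊕0⊕1 = 1
p4 (pos 4,5,6,7,12,13,14,15,20,21,22,23,28,29,30,31): XOR of data positions = 1⊕1⊕1⊕0⊕1⊕0⊕0⊕0⊕1⊕0⊕0⊕0⊕1⊕0⊕1 = 1
p8 (pos 8,9,10,11,12,13,14,15,24,25,26,27,28,29,30,31): XOR of data positions = 1⊕1⊕1⊕0⊕1⊕0⊕0⊕0⊕0⊕0⊕0⊕0⊕1⊕0⊕1 = 0
p16 (pos 16,17,18,19,20,21,22,23,24,25,26,27,28,29,30,31): XOR of data positions = 0⊕0⊕1⊕0⊕1⊕0⊕0⊕0⊕0⊕0⊕0⊕0⊕1⊕0⊕1 = 0
Codeword: 0111111011101000001010000000101

0111111011101000001010000000101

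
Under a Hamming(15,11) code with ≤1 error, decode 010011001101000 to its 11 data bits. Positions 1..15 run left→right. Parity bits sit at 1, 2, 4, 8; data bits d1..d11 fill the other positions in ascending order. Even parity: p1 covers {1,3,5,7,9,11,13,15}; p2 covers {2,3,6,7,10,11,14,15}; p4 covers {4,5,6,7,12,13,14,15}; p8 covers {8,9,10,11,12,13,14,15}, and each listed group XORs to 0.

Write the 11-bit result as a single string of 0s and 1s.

01101101010

s1 (pos 1,3,5,7,9,11,13,15): 0⊕0⊕1⊕0⊕1⊕0⊕0⊕0 = 0
s2 (pos 2,3,6,7,10,11,14,15): 1⊕0⊕1⊕0⊕1⊕0⊕0⊕0 = 1
s4 (pos 4,5,6,7,12,13,14,15): 0⊕1⊕1⊕0⊕1⊕0⊕0⊕0 = 1
s8 (pos 8,9,10,11,12,13,14,15): 0⊕1⊕1⊕0⊕1⊕0⊕0⊕0 = 1
Syndrome s8…s1 = 1110 → error at position 14.
Flip position 14: 010011001101000 → 010011001101010
Read data bits from positions 3,5,6,7,9,10,11,12,13,14,15: 01101101010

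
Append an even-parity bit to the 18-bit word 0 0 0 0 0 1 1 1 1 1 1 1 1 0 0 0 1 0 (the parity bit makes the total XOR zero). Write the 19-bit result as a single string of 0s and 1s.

0000011111111000101

XOR of the 18 data bits: 0⊕0⊕0⊕0⊕0⊕1⊕1⊕1⊕1⊕1⊕1⊕1⊕1⊕0⊕0⊕0⊕1⊕0 = 1
Parity bit = 1 (so all 19 bits XOR to 0).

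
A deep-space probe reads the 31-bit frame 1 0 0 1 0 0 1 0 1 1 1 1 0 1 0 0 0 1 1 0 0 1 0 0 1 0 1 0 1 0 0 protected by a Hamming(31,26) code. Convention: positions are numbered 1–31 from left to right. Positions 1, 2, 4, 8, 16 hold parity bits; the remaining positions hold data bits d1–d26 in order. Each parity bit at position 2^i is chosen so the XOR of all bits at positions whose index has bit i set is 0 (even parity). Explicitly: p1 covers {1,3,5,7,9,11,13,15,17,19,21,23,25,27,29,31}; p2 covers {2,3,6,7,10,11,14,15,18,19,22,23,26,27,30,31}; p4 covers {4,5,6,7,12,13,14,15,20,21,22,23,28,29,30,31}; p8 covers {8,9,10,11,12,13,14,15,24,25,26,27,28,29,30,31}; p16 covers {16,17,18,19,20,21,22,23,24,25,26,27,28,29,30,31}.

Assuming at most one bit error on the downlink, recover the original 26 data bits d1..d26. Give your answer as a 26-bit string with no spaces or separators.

00011111010011001001010100

s1 (pos 1,3,5,7,9,11,13,15,17,19,21,23,25,27,29,31): 1⊕0⊕0⊕1⊕1⊕1⊕0⊕0⊕0⊕1⊕0⊕0⊕1⊕1⊕1⊕0 = 0
s2 (pos 2,3,6,7,10,11,14,15,18,19,22,23,26,27,30,31): 0⊕0⊕0⊕1⊕1⊕1⊕1⊕0⊕1⊕1⊕1⊕0⊕0⊕1⊕0⊕0 = 0
s4 (pos 4,5,6,7,12,13,14,15,20,21,22,23,28,29,30,31): 1⊕0⊕0⊕1⊕1⊕0⊕1⊕0⊕0⊕0⊕1⊕0⊕0⊕1⊕0⊕0 = 0
s8 (pos 8,9,10,11,12,13,14,15,24,25,26,27,28,29,30,31): 0⊕1⊕1⊕1⊕1⊕0⊕1⊕0⊕0⊕1⊕0⊕1⊕0⊕1⊕0⊕0 = 0
s16 (pos 16,17,18,19,20,21,22,23,24,25,26,27,28,29,30,31): 0⊕0⊕1⊕1⊕0⊕0⊕1⊕0⊕0⊕1⊕0⊕1⊕0⊕1⊕0⊕0 = 0
Syndrome s16…s1 = 00000 → no error.
Read data bits from positions 3,5,6,7,9,10,11,12,13,14,15,17,18,19,20,21,22,23,24,25,26,27,28,29,30,31: 00011111010011001001010100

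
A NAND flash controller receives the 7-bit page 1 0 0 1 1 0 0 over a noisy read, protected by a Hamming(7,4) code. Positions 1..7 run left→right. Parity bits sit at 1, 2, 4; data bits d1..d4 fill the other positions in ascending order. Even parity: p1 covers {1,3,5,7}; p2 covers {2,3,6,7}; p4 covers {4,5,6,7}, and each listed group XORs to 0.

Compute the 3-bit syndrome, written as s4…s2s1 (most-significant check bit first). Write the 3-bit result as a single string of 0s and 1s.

000

s1 (pos 1,3,5,7): 1⊕0⊕1⊕0 = 0
s2 (pos 2,3,6,7): 0⊕0⊕0⊕0 = 0
s4 (pos 4,5,6,7): 1⊕1⊕0⊕0 = 0
Syndrome s4…s1 = 000 → no error.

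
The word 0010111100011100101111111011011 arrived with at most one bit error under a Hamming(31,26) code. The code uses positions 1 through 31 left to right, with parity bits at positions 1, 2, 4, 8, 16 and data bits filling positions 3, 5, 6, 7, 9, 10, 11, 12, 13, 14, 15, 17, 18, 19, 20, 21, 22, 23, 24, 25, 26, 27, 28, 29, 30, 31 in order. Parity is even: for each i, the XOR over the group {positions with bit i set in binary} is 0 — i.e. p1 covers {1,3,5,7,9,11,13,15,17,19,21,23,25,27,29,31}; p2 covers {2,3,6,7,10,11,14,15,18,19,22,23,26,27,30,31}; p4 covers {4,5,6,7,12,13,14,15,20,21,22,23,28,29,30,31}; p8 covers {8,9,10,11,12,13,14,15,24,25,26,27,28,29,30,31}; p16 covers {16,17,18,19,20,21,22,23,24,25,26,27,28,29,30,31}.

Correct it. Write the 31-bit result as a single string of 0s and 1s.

0010011100011100101111111011011

s1 (pos 1,3,5,7,9,11,13,15,17,19,21,23,25,27,29,31): 0⊕1⊕1⊕1⊕0⊕0⊕1⊕0⊕1⊕1⊕1⊕1⊕1⊕1⊕0⊕1 = 1
s2 (pos 2,3,6,7,10,11,14,15,18,19,22,23,26,27,30,31): 0⊕1⊕1⊕1⊕0⊕0⊕1⊕0⊕0⊕1⊕1⊕1⊕0⊕1⊕1⊕1 = 0
s4 (pos 4,5,6,7,12,13,14,15,20,21,22,23,28,29,30,31): 0⊕1⊕1⊕1⊕1⊕1⊕1⊕0⊕1⊕1⊕1⊕1⊕1⊕0⊕1⊕1 = 1
s8 (pos 8,9,10,11,12,13,14,15,24,25,26,27,28,29,30,31): 1⊕0⊕0⊕0⊕1⊕1⊕1⊕0⊕1⊕1⊕0⊕1⊕1⊕0⊕1⊕1 = 0
s16 (pos 16,17,18,19,20,21,22,23,24,25,26,27,28,29,30,31): 0⊕1⊕0⊕1⊕1⊕1⊕1⊕1⊕1⊕1⊕0⊕1⊕1⊕0⊕1⊕1 = 0
Syndrome s16…s1 = 00101 → error at position 5.
Flip position 5: 0010111100011100101111111011011 → 0010011100011100101111111011011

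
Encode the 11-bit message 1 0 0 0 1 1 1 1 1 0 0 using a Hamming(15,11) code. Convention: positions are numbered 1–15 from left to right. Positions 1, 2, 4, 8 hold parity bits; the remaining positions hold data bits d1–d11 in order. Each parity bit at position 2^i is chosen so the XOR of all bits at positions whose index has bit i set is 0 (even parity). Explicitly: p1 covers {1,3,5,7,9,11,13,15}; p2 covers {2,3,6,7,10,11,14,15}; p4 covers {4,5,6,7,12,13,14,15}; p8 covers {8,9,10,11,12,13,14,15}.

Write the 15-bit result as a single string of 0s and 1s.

011000011111100

Place data at non-parity positions: p1 p2 1 p4 0 0 0 p8 1 1 1 1 1 0 0
p1 (pos 1,3,5,7,9,11,13,15): XOR of data positions = 1⊕0⊕0⊕1⊕1⊕1⊕0 = 0
p2 (pos 2,3,6,7,10,11,14,15): XOR of data positions = 1⊕0⊕0⊕1⊕1⊕0⊕0 = 1
p4 (pos 4,5,6,7,12,13,14,15): XOR of data positions = 0⊕0⊕0⊕1⊕1⊕0⊕0 = 0
p8 (pos 8,9,10,11,12,13,14,15): XOR of data positions = 1⊕1⊕1⊕1⊕1⊕0⊕0 = 1
Codeword: 011000011111100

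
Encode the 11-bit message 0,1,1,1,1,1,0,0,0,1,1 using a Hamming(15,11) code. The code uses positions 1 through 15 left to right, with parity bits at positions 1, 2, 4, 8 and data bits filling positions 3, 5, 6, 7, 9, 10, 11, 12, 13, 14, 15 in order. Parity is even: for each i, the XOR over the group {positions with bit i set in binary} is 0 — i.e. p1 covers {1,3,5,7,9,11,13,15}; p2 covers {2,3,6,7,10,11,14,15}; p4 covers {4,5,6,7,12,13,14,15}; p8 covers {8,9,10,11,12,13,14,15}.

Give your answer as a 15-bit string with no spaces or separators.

Place data at non-parity positions: p1 p2 0 p4 1 1 1 p8 1 1 0 0 0 1 1
p1 (pos 1,3,5,7,9,11,13,15): XOR of data positions = 0⊕1⊕1⊕1⊕0⊕0⊕1 = 0
p2 (pos 2,3,6,7,10,11,14,15): XOR of data positions = 0⊕1⊕1⊕1⊕0⊕1⊕1 = 1
p4 (pos 4,5,6,7,12,13,14,15): XOR of data positions = 1⊕1⊕1⊕0⊕0⊕1⊕1 = 1
p8 (pos 8,9,10,11,12,13,14,15): XOR of data positions = 1⊕1⊕0⊕0⊕0⊕1⊕1 = 0
Codeword: 010111101100011

010111101100011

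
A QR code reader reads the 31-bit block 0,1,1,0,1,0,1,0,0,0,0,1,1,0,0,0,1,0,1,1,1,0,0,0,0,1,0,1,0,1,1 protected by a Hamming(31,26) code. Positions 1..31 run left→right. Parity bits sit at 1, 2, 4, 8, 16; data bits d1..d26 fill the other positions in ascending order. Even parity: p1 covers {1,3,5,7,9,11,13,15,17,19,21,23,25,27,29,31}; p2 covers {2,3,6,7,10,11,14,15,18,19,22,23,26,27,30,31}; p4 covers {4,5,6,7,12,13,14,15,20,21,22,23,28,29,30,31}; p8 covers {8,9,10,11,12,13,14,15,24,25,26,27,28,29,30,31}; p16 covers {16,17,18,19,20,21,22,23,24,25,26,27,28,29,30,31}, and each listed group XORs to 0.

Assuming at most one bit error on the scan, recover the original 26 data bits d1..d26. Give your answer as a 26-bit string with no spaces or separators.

11110001100101110000101011

s1 (pos 1,3,5,7,9,11,13,15,17,19,21,23,25,27,29,31): 0⊕1⊕1⊕1⊕0⊕0⊕1⊕0⊕1⊕1⊕1⊕0⊕0⊕0⊕0⊕1 = 0
s2 (pos 2,3,6,7,10,11,14,15,18,19,22,23,26,27,30,31): 1⊕1⊕0⊕1⊕0⊕0⊕0⊕0⊕0⊕1⊕0⊕0⊕1⊕0⊕1⊕1 = 1
s4 (pos 4,5,6,7,12,13,14,15,20,21,22,23,28,29,30,31): 0⊕1⊕0⊕1⊕1⊕1⊕0⊕0⊕1⊕1⊕0⊕0⊕1⊕0⊕1⊕1 = 1
s8 (pos 8,9,10,11,12,13,14,15,24,25,26,27,28,29,30,31): 0⊕0⊕0⊕0⊕1⊕1⊕0⊕0⊕0⊕0⊕1⊕0⊕1⊕0⊕1⊕1 = 0
s16 (pos 16,17,18,19,20,21,22,23,24,25,26,27,28,29,30,31): 0⊕1⊕0⊕1⊕1⊕1⊕0⊕0⊕0⊕0⊕1⊕0⊕1⊕0⊕1⊕1 = 0
Syndrome s16…s1 = 00110 → error at position 6.
Flip position 6: 0110101000011000101110000101011 → 0110111000011000101110000101011
Read data bits from positions 3,5,6,7,9,10,11,12,13,14,15,17,18,19,20,21,22,23,24,25,26,27,28,29,30,31: 11110001100101110000101011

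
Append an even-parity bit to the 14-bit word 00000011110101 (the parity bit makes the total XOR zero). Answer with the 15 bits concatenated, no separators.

000000111101010

XOR of the 14 data bits: 0⊕0⊕0⊕0⊕0⊕0⊕1⊕1⊕1⊕1⊕0⊕1⊕0⊕1 = 0
Parity bit = 0 (so all 15 bits XOR to 0).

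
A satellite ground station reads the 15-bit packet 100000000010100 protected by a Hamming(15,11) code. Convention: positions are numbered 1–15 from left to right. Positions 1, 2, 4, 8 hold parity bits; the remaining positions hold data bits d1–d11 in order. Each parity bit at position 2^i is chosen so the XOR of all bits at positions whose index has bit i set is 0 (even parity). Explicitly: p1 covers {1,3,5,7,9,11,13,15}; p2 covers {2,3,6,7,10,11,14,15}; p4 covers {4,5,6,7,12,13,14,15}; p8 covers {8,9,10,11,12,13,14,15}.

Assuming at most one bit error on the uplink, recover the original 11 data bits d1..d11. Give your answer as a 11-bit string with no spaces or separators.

00010010100

s1 (pos 1,3,5,7,9,11,13,15): 1⊕0⊕0⊕0⊕0⊕1⊕1⊕0 = 1
s2 (pos 2,3,6,7,10,11,14,15): 0⊕0⊕0⊕0⊕0⊕1⊕0⊕0 = 1
s4 (pos 4,5,6,7,12,13,14,15): 0⊕0⊕0⊕0⊕0⊕1⊕0⊕0 = 1
s8 (pos 8,9,10,11,12,13,14,15): 0⊕0⊕0⊕1⊕0⊕1⊕0⊕0 = 0
Syndrome s8…s1 = 0111 → error at position 7.
Flip position 7: 100000000010100 → 100000100010100
Read data bits from positions 3,5,6,7,9,10,11,12,13,14,15: 00010010100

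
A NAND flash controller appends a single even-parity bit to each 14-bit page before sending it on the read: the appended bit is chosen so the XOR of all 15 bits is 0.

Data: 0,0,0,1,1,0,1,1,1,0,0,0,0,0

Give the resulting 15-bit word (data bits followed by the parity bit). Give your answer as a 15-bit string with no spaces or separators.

000110111000001

XOR of the 14 data bits: 0⊕0⊕0⊕1⊕1⊕0⊕1⊕1⊕1⊕0⊕0⊕0⊕0⊕0 = 1
Parity bit = 1 (so all 15 bits XOR to 0).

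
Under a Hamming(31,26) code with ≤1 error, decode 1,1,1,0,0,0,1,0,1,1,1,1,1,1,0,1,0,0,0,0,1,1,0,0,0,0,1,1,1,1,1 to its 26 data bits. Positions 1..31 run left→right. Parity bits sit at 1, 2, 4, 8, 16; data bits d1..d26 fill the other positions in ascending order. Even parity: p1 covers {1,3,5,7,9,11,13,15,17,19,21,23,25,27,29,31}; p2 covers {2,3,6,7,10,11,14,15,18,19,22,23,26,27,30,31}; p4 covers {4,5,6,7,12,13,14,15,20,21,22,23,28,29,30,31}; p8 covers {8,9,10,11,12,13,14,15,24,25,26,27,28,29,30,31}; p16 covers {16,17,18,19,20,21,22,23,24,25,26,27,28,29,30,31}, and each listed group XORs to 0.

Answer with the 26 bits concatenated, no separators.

10011111110000011000011111

s1 (pos 1,3,5,7,9,11,13,15,17,19,21,23,25,27,29,31): 1⊕1⊕0⊕1⊕1⊕1⊕1⊕0⊕0⊕0⊕1⊕0⊕0⊕1⊕1⊕1 = 0
s2 (pos 2,3,6,7,10,11,14,15,18,19,22,23,26,27,30,31): 1⊕1⊕0⊕1⊕1⊕1⊕1⊕0⊕0⊕0⊕1⊕0⊕0⊕1⊕1⊕1 = 0
s4 (pos 4,5,6,7,12,13,14,15,20,21,22,23,28,29,30,31): 0⊕0⊕0⊕1⊕1⊕1⊕1⊕0⊕0⊕1⊕1⊕0⊕1⊕1⊕1⊕1 = 0
s8 (pos 8,9,10,11,12,13,14,15,24,25,26,27,28,29,30,31): 0⊕1⊕1⊕1⊕1⊕1⊕1⊕0⊕0⊕0⊕0⊕1⊕1⊕1⊕1⊕1 = 1
s16 (pos 16,17,18,19,20,21,22,23,24,25,26,27,28,29,30,31): 1⊕0⊕0⊕0⊕0⊕1⊕1⊕0⊕0⊕0⊕0⊕1⊕1⊕1⊕1⊕1 = 0
Syndrome s16…s1 = 01000 → error at position 8.
Flip position 8: 1110001011111101000011000011111 → 1110001111111101000011000011111
Read data bits from positions 3,5,6,7,9,10,11,12,13,14,15,17,18,19,20,21,22,23,24,25,26,27,28,29,30,31: 10011111110000011000011111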